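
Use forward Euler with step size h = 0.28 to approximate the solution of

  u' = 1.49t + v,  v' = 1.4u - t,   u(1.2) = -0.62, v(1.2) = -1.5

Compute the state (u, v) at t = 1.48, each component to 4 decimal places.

-0.5394, -2.0790

Euler on (u,v): u_{n+1} = u_n + h·u', v_{n+1} = v_n + h·v'.
1.200000: (-0.620000, -1.500000); f=(0.288000, -2.068000) → (-0.539360, -2.079040)
(u(1.48), v(1.48)) ≈ (-0.5394, -2.0790)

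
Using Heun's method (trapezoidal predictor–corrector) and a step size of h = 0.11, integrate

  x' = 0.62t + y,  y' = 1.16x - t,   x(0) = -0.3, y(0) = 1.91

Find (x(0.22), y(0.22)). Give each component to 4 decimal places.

Heun on (x,y): k1 = f(t_n, state_n); k2 = f(t_n + h, state_n + h·k1); state_{n+1} = state_n + (h/2)·(k1 + k2).
0.000000: (-0.300000, 1.910000)
  k1 = (1.910000, -0.348000)
  predictor → (-0.089900, 1.871720)
  k2 = (1.939920, -0.214284)
  → (-0.088254, 1.879074)
0.110000: (-0.088254, 1.879074)
  k1 = (1.947274, -0.212375)
  predictor → (0.125946, 1.855713)
  k2 = (1.992113, -0.073903)
  → (0.128412, 1.863329)
(x(0.22), y(0.22)) ≈ (0.1284, 1.8633)

0.1284, 1.8633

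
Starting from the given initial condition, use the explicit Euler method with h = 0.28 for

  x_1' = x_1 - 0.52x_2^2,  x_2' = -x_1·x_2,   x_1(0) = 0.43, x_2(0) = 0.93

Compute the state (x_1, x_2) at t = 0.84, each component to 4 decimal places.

0.4951, 0.6308

Euler on (x_1,x_2): x_1_{n+1} = x_1_n + h·x_1', x_2_{n+1} = x_2_n + h·x_2'.
0.000000: (0.430000, 0.930000); f=(-0.019748, -0.399900) → (0.424471, 0.818028)
0.280000: (0.424471, 0.818028); f=(0.076502, -0.347229) → (0.445891, 0.720804)
0.560000: (0.445891, 0.720804); f=(0.175721, -0.321400) → (0.495093, 0.630812)
(x_1(0.84), x_2(0.84)) ≈ (0.4951, 0.6308)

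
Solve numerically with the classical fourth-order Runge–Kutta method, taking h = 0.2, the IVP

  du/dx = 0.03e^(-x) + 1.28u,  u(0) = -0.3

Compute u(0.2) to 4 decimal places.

RK4: k1 = f(x_n, u_n); k2 = f(x_n + h/2, u_n + (h/2)·k1); k3 = f(x_n + h/2, u_n + (h/2)·k2); k4 = f(x_n + h, u_n + h·k3); u_{n+1} = u_n + (h/6)·(k1 + 2k2 + 2k3 + k4).
x=0.000000, u=-0.300000:
  k1 = f(0.000000, -0.300000) = -0.354000
  k2 = f(0.100000, -0.335400) = -0.402167
  k3 = f(0.100000, -0.340217) = -0.408332
  k4 = f(0.200000, -0.381666) = -0.463971
  u ← -0.300000 + (0.2/6)·(k1 + 2k2 + 2k3 + k4) = -0.381299
u(0.2) ≈ -0.3813

-0.3813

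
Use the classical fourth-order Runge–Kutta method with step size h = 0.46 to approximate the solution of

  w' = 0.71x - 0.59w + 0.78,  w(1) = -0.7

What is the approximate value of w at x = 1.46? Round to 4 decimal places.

0.1354

RK4: k1 = f(x_n, w_n); k2 = f(x_n + h/2, w_n + (h/2)·k1); k3 = f(x_n + h/2, w_n + (h/2)·k2); k4 = f(x_n + h, w_n + h·k3); w_{n+1} = w_n + (h/6)·(k1 + 2k2 + 2k3 + k4).
x=1.000000, w=-0.700000:
  k1 = f(1.000000, -0.700000) = 1.903000
  k2 = f(1.230000, -0.262310) = 1.808063
  k3 = f(1.230000, -0.284146) = 1.820946
  k4 = f(1.460000, 0.137635) = 1.735395
  w ← -0.700000 + (0.46/6)·(k1 + 2k2 + 2k3 + k4) = 0.135392
w(1.46) ≈ 0.1354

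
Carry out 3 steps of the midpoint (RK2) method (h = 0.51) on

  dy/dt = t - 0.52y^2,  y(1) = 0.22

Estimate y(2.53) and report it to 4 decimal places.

Midpoint: k1 = f(t_n, y_n); k2 = f(t_n + h/2, y_n + (h/2)·k1); y_{n+1} = y_n + h·k2.
t=1.000000, y=0.220000:
  k1 = f(1.000000, 0.220000) = 0.974832
  k2 = f(1.255000, 0.468582) = 1.140824
  y ← 0.220000 + 0.51·1.140824 = 0.801820
t=1.510000, y=0.801820:
  k1 = f(1.510000, 0.801820) = 1.175684
  k2 = f(1.765000, 1.101620) = 1.133946
  y ← 0.801820 + 0.51·1.133946 = 1.380133
t=2.020000, y=1.380133:
  k1 = f(2.020000, 1.380133) = 1.029522
  k2 = f(2.275000, 1.642661) = 0.871866
  y ← 1.380133 + 0.51·0.871866 = 1.824784
y(2.53) ≈ 1.8248

1.8248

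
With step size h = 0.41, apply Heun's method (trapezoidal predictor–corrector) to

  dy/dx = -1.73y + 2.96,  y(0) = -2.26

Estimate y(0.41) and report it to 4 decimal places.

Heun: k1 = f(x_n, y_n); k2 = f(x_n + h, y_n + h·k1); y_{n+1} = y_n + (h/2)·(k1 + k2).
x=0.000000, y=-2.260000:
  k1 = f(0.000000, -2.260000) = 6.869800
  k2 = f(0.410000, 0.556618) = 1.997051
  y ← -2.260000 + (0.41/2)·(6.869800 + 1.997051) = -0.442296
y(0.41) ≈ -0.4423

-0.4423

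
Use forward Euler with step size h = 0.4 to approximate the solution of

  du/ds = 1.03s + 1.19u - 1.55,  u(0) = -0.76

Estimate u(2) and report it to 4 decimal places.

-10.5093

Euler: u_{n+1} = u_n + h·f(s_n, u_n).
s=0.000000, u=-0.760000: f=-2.454400 → u ← -0.760000 + 0.4·(-2.454400) = -1.741760
s=0.400000, u=-1.741760: f=-3.210694 → u ← -1.741760 + 0.4·(-3.210694) = -3.026038
s=0.800000, u=-3.026038: f=-4.326985 → u ← -3.026038 + 0.4·(-4.326985) = -4.756832
s=1.200000, u=-4.756832: f=-5.974630 → u ← -4.756832 + 0.4·(-5.974630) = -7.146684
s=1.600000, u=-7.146684: f=-8.406554 → u ← -7.146684 + 0.4·(-8.406554) = -10.509305
u(2) ≈ -10.5093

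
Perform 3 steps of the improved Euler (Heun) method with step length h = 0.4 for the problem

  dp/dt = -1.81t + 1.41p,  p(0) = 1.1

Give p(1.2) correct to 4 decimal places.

3.4207

Heun: k1 = f(t_n, p_n); k2 = f(t_n + h, p_n + h·k1); p_{n+1} = p_n + (h/2)·(k1 + k2).
t=0.000000, p=1.100000:
  k1 = f(0.000000, 1.100000) = 1.551000
  k2 = f(0.400000, 1.720400) = 1.701764
  p ← 1.100000 + (0.4/2)·(1.551000 + 1.701764) = 1.750553
t=0.400000, p=1.750553:
  k1 = f(0.400000, 1.750553) = 1.744279
  k2 = f(0.800000, 2.448265) = 2.004053
  p ← 1.750553 + (0.4/2)·(1.744279 + 2.004053) = 2.500219
t=0.800000, p=2.500219:
  k1 = f(0.800000, 2.500219) = 2.077309
  k2 = f(1.200000, 3.331143) = 2.524912
  p ← 2.500219 + (0.4/2)·(2.077309 + 2.524912) = 3.420663
p(1.2) ≈ 3.4207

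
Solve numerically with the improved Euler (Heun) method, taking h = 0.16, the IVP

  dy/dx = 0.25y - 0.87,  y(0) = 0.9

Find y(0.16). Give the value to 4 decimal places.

Heun: k1 = f(x_n, y_n); k2 = f(x_n + h, y_n + h·k1); y_{n+1} = y_n + (h/2)·(k1 + k2).
x=0.000000, y=0.900000:
  k1 = f(0.000000, 0.900000) = -0.645000
  k2 = f(0.160000, 0.796800) = -0.670800
  y ← 0.900000 + (0.16/2)·(-0.645000 + (-0.670800)) = 0.794736
y(0.16) ≈ 0.7947

0.7947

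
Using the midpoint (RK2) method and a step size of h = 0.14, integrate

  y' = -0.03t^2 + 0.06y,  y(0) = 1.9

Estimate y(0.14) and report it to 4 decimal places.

1.9160

Midpoint: k1 = f(t_n, y_n); k2 = f(t_n + h/2, y_n + (h/2)·k1); y_{n+1} = y_n + h·k2.
t=0.000000, y=1.900000:
  k1 = f(0.000000, 1.900000) = 0.114000
  k2 = f(0.070000, 1.907980) = 0.114332
  y ← 1.900000 + 0.14·0.114332 = 1.916006
y(0.14) ≈ 1.9160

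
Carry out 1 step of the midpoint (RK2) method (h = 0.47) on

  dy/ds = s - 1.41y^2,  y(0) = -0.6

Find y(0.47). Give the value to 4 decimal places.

Midpoint: k1 = f(s_n, y_n); k2 = f(s_n + h/2, y_n + (h/2)·k1); y_{n+1} = y_n + h·k2.
s=0.000000, y=-0.600000:
  k1 = f(0.000000, -0.600000) = -0.507600
  k2 = f(0.235000, -0.719286) = -0.494495
  y ← -0.600000 + 0.47·(-0.494495) = -0.832413
y(0.47) ≈ -0.8324

-0.8324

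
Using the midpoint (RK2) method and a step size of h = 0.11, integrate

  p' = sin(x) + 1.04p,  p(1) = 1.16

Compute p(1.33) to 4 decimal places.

Midpoint: k1 = f(x_n, p_n); k2 = f(x_n + h/2, p_n + (h/2)·k1); p_{n+1} = p_n + h·k2.
x=1.000000, p=1.160000:
  k1 = f(1.000000, 1.160000) = 2.047871
  k2 = f(1.055000, 1.272633) = 2.193438
  p ← 1.160000 + 0.11·2.193438 = 1.401278
x=1.110000, p=1.401278:
  k1 = f(1.110000, 1.401278) = 2.353028
  k2 = f(1.165000, 1.530695) = 2.510711
  p ← 1.401278 + 0.11·2.510711 = 1.677456
x=1.220000, p=1.677456:
  k1 = f(1.220000, 1.677456) = 2.683654
  k2 = f(1.275000, 1.825057) = 2.854630
  p ← 1.677456 + 0.11·2.854630 = 1.991466
p(1.33) ≈ 1.9915

1.9915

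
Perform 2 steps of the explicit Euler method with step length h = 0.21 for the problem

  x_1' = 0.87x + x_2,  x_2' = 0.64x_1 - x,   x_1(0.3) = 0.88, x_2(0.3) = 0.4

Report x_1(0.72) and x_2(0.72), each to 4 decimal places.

Euler on (x_1,x_2): x_1_{n+1} = x_1_n + h·x_1', x_2_{n+1} = x_2_n + h·x_2'.
0.300000: (0.880000, 0.400000); f=(0.661000, 0.263200) → (1.018810, 0.455272)
0.510000: (1.018810, 0.455272); f=(0.898972, 0.142038) → (1.207594, 0.485100)
(x_1(0.72), x_2(0.72)) ≈ (1.2076, 0.4851)

1.2076, 0.4851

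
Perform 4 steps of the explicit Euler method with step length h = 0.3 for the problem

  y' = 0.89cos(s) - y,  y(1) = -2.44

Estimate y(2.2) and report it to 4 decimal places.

-0.5931

Euler: y_{n+1} = y_n + h·f(s_n, y_n).
s=1.000000, y=-2.440000: f=2.920869 → y ← -2.440000 + 0.3·2.920869 = -1.563739
s=1.300000, y=-1.563739: f=1.801813 → y ← -1.563739 + 0.3·1.801813 = -1.023195
s=1.600000, y=-1.023195: f=0.997208 → y ← -1.023195 + 0.3·0.997208 = -0.724033
s=1.900000, y=-0.724033: f=0.436305 → y ← -0.724033 + 0.3·0.436305 = -0.593141
y(2.2) ≈ -0.5931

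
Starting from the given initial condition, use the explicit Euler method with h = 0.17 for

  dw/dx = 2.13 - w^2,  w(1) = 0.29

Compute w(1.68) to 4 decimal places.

1.2846

Euler: w_{n+1} = w_n + h·f(x_n, w_n).
x=1.000000, w=0.290000: f=2.045900 → w ← 0.290000 + 0.17·2.045900 = 0.637803
x=1.170000, w=0.637803: f=1.723207 → w ← 0.637803 + 0.17·1.723207 = 0.930748
x=1.340000, w=0.930748: f=1.263708 → w ← 0.930748 + 0.17·1.263708 = 1.145579
x=1.510000, w=1.145579: f=0.817650 → w ← 1.145579 + 0.17·0.817650 = 1.284579
w(1.68) ≈ 1.2846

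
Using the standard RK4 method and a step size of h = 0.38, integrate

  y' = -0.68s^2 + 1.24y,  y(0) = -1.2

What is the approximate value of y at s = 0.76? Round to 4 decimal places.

-3.2067

RK4: k1 = f(s_n, y_n); k2 = f(s_n + h/2, y_n + (h/2)·k1); k3 = f(s_n + h/2, y_n + (h/2)·k2); k4 = f(s_n + h, y_n + h·k3); y_{n+1} = y_n + (h/6)·(k1 + 2k2 + 2k3 + k4).
s=0.000000, y=-1.200000:
  k1 = f(0.000000, -1.200000) = -1.488000
  k2 = f(0.190000, -1.482720) = -1.863121
  k3 = f(0.190000, -1.553993) = -1.951499
  k4 = f(0.380000, -1.941570) = -2.505738
  y ← -1.200000 + (0.38/6)·(k1 + 2k2 + 2k3 + k4) = -1.936122
s=0.380000, y=-1.936122:
  k1 = f(0.380000, -1.936122) = -2.498983
  k2 = f(0.570000, -2.410929) = -3.210484
  k3 = f(0.570000, -2.546114) = -3.378113
  k4 = f(0.760000, -3.219805) = -4.385326
  y ← -1.936122 + (0.38/6)·(k1 + 2k2 + 2k3 + k4) = -3.206684
y(0.76) ≈ -3.2067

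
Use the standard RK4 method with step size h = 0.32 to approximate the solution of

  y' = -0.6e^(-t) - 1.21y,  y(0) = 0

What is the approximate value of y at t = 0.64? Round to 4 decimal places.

-0.1894

RK4: k1 = f(t_n, y_n); k2 = f(t_n + h/2, y_n + (h/2)·k1); k3 = f(t_n + h/2, y_n + (h/2)·k2); k4 = f(t_n + h, y_n + h·k3); y_{n+1} = y_n + (h/6)·(k1 + 2k2 + 2k3 + k4).
t=0.000000, y=0.000000:
  k1 = f(0.000000, 0.000000) = -0.600000
  k2 = f(0.160000, -0.096000) = -0.395126
  k3 = f(0.160000, -0.063220) = -0.434790
  k4 = f(0.320000, -0.139133) = -0.267339
  y ← 0.000000 + (0.32/6)·(k1 + 2k2 + 2k3 + k4) = -0.134782
t=0.320000, y=-0.134782:
  k1 = f(0.320000, -0.134782) = -0.272603
  k2 = f(0.480000, -0.178399) = -0.155407
  k3 = f(0.480000, -0.159648) = -0.178096
  k4 = f(0.640000, -0.191773) = -0.084330
  y ← -0.134782 + (0.32/6)·(k1 + 2k2 + 2k3 + k4) = -0.189393
y(0.64) ≈ -0.1894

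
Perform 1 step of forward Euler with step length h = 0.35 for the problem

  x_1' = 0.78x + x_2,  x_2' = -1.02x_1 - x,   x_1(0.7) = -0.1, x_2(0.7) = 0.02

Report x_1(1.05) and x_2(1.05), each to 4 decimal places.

Euler on (x_1,x_2): x_1_{n+1} = x_1_n + h·x_1', x_2_{n+1} = x_2_n + h·x_2'.
0.700000: (-0.100000, 0.020000); f=(0.566000, -0.598000) → (0.098100, -0.189300)
(x_1(1.05), x_2(1.05)) ≈ (0.0981, -0.1893)

0.0981, -0.1893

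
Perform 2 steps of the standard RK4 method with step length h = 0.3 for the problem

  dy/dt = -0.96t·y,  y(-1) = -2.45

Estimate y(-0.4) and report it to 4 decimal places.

RK4: k1 = f(t_n, y_n); k2 = f(t_n + h/2, y_n + (h/2)·k1); k3 = f(t_n + h/2, y_n + (h/2)·k2); k4 = f(t_n + h, y_n + h·k3); y_{n+1} = y_n + (h/6)·(k1 + 2k2 + 2k3 + k4).
t=-1.000000, y=-2.450000:
  k1 = f(-1.000000, -2.450000) = -2.352000
  k2 = f(-0.850000, -2.802800) = -2.287085
  k3 = f(-0.850000, -2.793063) = -2.279139
  k4 = f(-0.700000, -3.133742) = -2.105874
  y ← -2.450000 + (0.3/6)·(k1 + 2k2 + 2k3 + k4) = -3.129516
t=-0.700000, y=-3.129516:
  k1 = f(-0.700000, -3.129516) = -2.103035
  k2 = f(-0.550000, -3.444971) = -1.818945
  k3 = f(-0.550000, -3.402358) = -1.796445
  k4 = f(-0.400000, -3.668450) = -1.408685
  y ← -3.129516 + (0.3/6)·(k1 + 2k2 + 2k3 + k4) = -3.666641
y(-0.4) ≈ -3.6666

-3.6666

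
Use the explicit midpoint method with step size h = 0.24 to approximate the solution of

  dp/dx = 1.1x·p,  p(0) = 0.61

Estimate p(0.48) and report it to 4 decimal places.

0.6910

Midpoint: k1 = f(x_n, p_n); k2 = f(x_n + h/2, p_n + (h/2)·k1); p_{n+1} = p_n + h·k2.
x=0.000000, p=0.610000:
  k1 = f(0.000000, 0.610000) = 0.000000
  k2 = f(0.120000, 0.610000) = 0.080520
  p ← 0.610000 + 0.24·0.080520 = 0.629325
x=0.240000, p=0.629325:
  k1 = f(0.240000, 0.629325) = 0.166142
  k2 = f(0.360000, 0.649262) = 0.257108
  p ← 0.629325 + 0.24·0.257108 = 0.691031
p(0.48) ≈ 0.6910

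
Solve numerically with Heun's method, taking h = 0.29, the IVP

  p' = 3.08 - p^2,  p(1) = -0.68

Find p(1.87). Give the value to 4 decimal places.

1.3136

Heun: k1 = f(s_n, p_n); k2 = f(s_n + h, p_n + h·k1); p_{n+1} = p_n + (h/2)·(k1 + k2).
s=1.000000, p=-0.680000:
  k1 = f(1.000000, -0.680000) = 2.617600
  k2 = f(1.290000, 0.079104) = 3.073743
  p ← -0.680000 + (0.29/2)·(2.617600 + 3.073743) = 0.145245
s=1.290000, p=0.145245:
  k1 = f(1.290000, 0.145245) = 3.058904
  k2 = f(1.580000, 1.032327) = 2.014301
  p ← 0.145245 + (0.29/2)·(3.058904 + 2.014301) = 0.880859
s=1.580000, p=0.880859:
  k1 = f(1.580000, 0.880859) = 2.304087
  k2 = f(1.870000, 1.549045) = 0.680461
  p ← 0.880859 + (0.29/2)·(2.304087 + 0.680461) = 1.313619
p(1.87) ≈ 1.3136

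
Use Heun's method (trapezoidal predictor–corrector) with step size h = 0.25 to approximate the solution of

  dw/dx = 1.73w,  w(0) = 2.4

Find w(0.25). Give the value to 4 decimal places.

Heun: k1 = f(x_n, w_n); k2 = f(x_n + h, w_n + h·k1); w_{n+1} = w_n + (h/2)·(k1 + k2).
x=0.000000, w=2.400000:
  k1 = f(0.000000, 2.400000) = 4.152000
  k2 = f(0.250000, 3.438000) = 5.947740
  w ← 2.400000 + (0.25/2)·(4.152000 + 5.947740) = 3.662467
w(0.25) ≈ 3.6625

3.6625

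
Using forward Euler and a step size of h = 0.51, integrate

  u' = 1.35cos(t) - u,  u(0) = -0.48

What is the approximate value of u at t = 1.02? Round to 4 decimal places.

Euler: u_{n+1} = u_n + h·f(t_n, u_n).
t=0.000000, u=-0.480000: f=1.830000 → u ← -0.480000 + 0.51·1.830000 = 0.453300
t=0.510000, u=0.453300: f=0.724905 → u ← 0.453300 + 0.51·0.724905 = 0.823002
u(1.02) ≈ 0.8230

0.8230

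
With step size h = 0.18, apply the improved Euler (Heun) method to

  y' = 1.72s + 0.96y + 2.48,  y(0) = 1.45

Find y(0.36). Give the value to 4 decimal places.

Heun: k1 = f(s_n, y_n); k2 = f(s_n + h, y_n + h·k1); y_{n+1} = y_n + (h/2)·(k1 + k2).
s=0.000000, y=1.450000:
  k1 = f(0.000000, 1.450000) = 3.872000
  k2 = f(0.180000, 2.146960) = 4.850682
  y ← 1.450000 + (0.18/2)·(3.872000 + 4.850682) = 2.235041
s=0.180000, y=2.235041:
  k1 = f(0.180000, 2.235041) = 4.935240
  k2 = f(0.360000, 3.123384) = 6.097649
  y ← 2.235041 + (0.18/2)·(4.935240 + 6.097649) = 3.228001
y(0.36) ≈ 3.2280

3.2280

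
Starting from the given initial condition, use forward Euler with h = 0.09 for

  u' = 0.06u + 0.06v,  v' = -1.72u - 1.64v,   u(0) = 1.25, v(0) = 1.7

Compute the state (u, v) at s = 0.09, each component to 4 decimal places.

Euler on (u,v): u_{n+1} = u_n + h·u', v_{n+1} = v_n + h·v'.
0.000000: (1.250000, 1.700000); f=(0.177000, -4.938000) → (1.265930, 1.255580)
(u(0.09), v(0.09)) ≈ (1.2659, 1.2556)

1.2659, 1.2556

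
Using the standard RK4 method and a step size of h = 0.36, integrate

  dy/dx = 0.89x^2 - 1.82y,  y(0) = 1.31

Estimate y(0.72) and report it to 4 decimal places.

0.4371

RK4: k1 = f(x_n, y_n); k2 = f(x_n + h/2, y_n + (h/2)·k1); k3 = f(x_n + h/2, y_n + (h/2)·k2); k4 = f(x_n + h, y_n + h·k3); y_{n+1} = y_n + (h/6)·(k1 + 2k2 + 2k3 + k4).
x=0.000000, y=1.310000:
  k1 = f(0.000000, 1.310000) = -2.384200
  k2 = f(0.180000, 0.880844) = -1.574300
  k3 = f(0.180000, 1.026626) = -1.839623
  k4 = f(0.360000, 0.647736) = -1.063535
  y ← 1.310000 + (0.36/6)·(k1 + 2k2 + 2k3 + k4) = 0.693465
x=0.360000, y=0.693465:
  k1 = f(0.360000, 0.693465) = -1.146762
  k2 = f(0.540000, 0.487048) = -0.626903
  k3 = f(0.540000, 0.580623) = -0.797209
  k4 = f(0.720000, 0.406470) = -0.278399
  y ← 0.693465 + (0.36/6)·(k1 + 2k2 + 2k3 + k4) = 0.437062
y(0.72) ≈ 0.4371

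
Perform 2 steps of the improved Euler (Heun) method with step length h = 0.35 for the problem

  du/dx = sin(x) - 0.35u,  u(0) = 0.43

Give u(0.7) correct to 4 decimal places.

0.5553

Heun: k1 = f(x_n, u_n); k2 = f(x_n + h, u_n + h·k1); u_{n+1} = u_n + (h/2)·(k1 + k2).
x=0.000000, u=0.430000:
  k1 = f(0.000000, 0.430000) = -0.150500
  k2 = f(0.350000, 0.377325) = 0.210834
  u ← 0.430000 + (0.35/2)·(-0.150500 + 0.210834) = 0.440558
x=0.350000, u=0.440558:
  k1 = f(0.350000, 0.440558) = 0.188702
  k2 = f(0.700000, 0.506604) = 0.466906
  u ← 0.440558 + (0.35/2)·(0.188702 + 0.466906) = 0.555290
u(0.7) ≈ 0.5553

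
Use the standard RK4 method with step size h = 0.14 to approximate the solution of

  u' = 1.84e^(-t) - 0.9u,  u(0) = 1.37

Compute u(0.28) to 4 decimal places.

1.4597

RK4: k1 = f(t_n, u_n); k2 = f(t_n + h/2, u_n + (h/2)·k1); k3 = f(t_n + h/2, u_n + (h/2)·k2); k4 = f(t_n + h, u_n + h·k3); u_{n+1} = u_n + (h/6)·(k1 + 2k2 + 2k3 + k4).
t=0.000000, u=1.370000:
  k1 = f(0.000000, 1.370000) = 0.607000
  k2 = f(0.070000, 1.412490) = 0.444364
  k3 = f(0.070000, 1.401105) = 0.454610
  k4 = f(0.140000, 1.433645) = 0.309338
  u ← 1.370000 + (0.14/6)·(k1 + 2k2 + 2k3 + k4) = 1.433333
t=0.140000, u=1.433333:
  k1 = f(0.140000, 1.433333) = 0.309619
  k2 = f(0.210000, 1.455007) = 0.181969
  k3 = f(0.210000, 1.446071) = 0.190011
  k4 = f(0.280000, 1.459935) = 0.076701
  u ← 1.433333 + (0.14/6)·(k1 + 2k2 + 2k3 + k4) = 1.459707
u(0.28) ≈ 1.4597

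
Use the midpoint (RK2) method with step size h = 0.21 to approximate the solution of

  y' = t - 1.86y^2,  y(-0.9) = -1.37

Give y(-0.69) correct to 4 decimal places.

-2.8465

Midpoint: k1 = f(t_n, y_n); k2 = f(t_n + h/2, y_n + (h/2)·k1); y_{n+1} = y_n + h·k2.
t=-0.900000, y=-1.370000:
  k1 = f(-0.900000, -1.370000) = -4.391034
  k2 = f(-0.795000, -1.831059) = -7.031162
  y ← -1.370000 + 0.21·(-7.031162) = -2.846544
y(-0.69) ≈ -2.8465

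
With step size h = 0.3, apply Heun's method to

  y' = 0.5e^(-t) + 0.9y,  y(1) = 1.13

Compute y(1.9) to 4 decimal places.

Heun: k1 = f(t_n, y_n); k2 = f(t_n + h, y_n + h·k1); y_{n+1} = y_n + (h/2)·(k1 + k2).
t=1.000000, y=1.130000:
  k1 = f(1.000000, 1.130000) = 1.200940
  k2 = f(1.300000, 1.490282) = 1.477520
  y ← 1.130000 + (0.3/2)·(1.200940 + 1.477520) = 1.531769
t=1.300000, y=1.531769:
  k1 = f(1.300000, 1.531769) = 1.514858
  k2 = f(1.600000, 1.986226) = 1.888552
  y ← 1.531769 + (0.3/2)·(1.514858 + 1.888552) = 2.042280
t=1.600000, y=2.042280:
  k1 = f(1.600000, 2.042280) = 1.939001
  k2 = f(1.900000, 2.623981) = 2.436367
  y ← 2.042280 + (0.3/2)·(1.939001 + 2.436367) = 2.698585
y(1.9) ≈ 2.6986

2.6986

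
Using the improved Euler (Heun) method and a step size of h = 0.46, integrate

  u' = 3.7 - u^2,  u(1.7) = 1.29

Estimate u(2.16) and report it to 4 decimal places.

Heun: k1 = f(t_n, u_n); k2 = f(t_n + h, u_n + h·k1); u_{n+1} = u_n + (h/2)·(k1 + k2).
t=1.700000, u=1.290000:
  k1 = f(1.700000, 1.290000) = 2.035900
  k2 = f(2.160000, 2.226514) = -1.257365
  u ← 1.290000 + (0.46/2)·(2.035900 + (-1.257365)) = 1.469063
u(2.16) ≈ 1.4691

1.4691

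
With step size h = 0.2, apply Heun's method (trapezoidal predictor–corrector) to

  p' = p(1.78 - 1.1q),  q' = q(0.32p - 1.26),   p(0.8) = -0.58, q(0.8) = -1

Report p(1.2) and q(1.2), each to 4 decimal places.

Heun on (p,q): k1 = f(t_n, state_n); k2 = f(t_n + h, state_n + h·k1); state_{n+1} = state_n + (h/2)·(k1 + k2).
0.800000: (-0.580000, -1.000000)
  k1 = (-1.670400, 1.445600)
  predictor → (-0.914080, -0.710880)
  k2 = (-2.341844, 1.103645)
  → (-0.981224, -0.745075)
1.000000: (-0.981224, -0.745075)
  k1 = (-2.550774, 1.172743)
  predictor → (-1.491379, -0.510527)
  k2 = (-3.492183, 0.886909)
  → (-1.585520, -0.539110)
(p(1.2), q(1.2)) ≈ (-1.5855, -0.5391)

-1.5855, -0.5391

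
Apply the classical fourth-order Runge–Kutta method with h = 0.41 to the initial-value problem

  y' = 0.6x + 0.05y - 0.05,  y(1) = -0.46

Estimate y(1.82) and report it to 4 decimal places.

0.1856

RK4: k1 = f(x_n, y_n); k2 = f(x_n + h/2, y_n + (h/2)·k1); k3 = f(x_n + h/2, y_n + (h/2)·k2); k4 = f(x_n + h, y_n + h·k3); y_{n+1} = y_n + (h/6)·(k1 + 2k2 + 2k3 + k4).
x=1.000000, y=-0.460000:
  k1 = f(1.000000, -0.460000) = 0.527000
  k2 = f(1.205000, -0.351965) = 0.655402
  k3 = f(1.205000, -0.325643) = 0.656718
  k4 = f(1.410000, -0.190746) = 0.786463
  y ← -0.460000 + (0.41/6)·(k1 + 2k2 + 2k3 + k4) = -0.190924
x=1.410000, y=-0.190924:
  k1 = f(1.410000, -0.190924) = 0.786454
  k2 = f(1.615000, -0.029701) = 0.917515
  k3 = f(1.615000, -0.002833) = 0.918858
  k4 = f(1.820000, 0.185808) = 1.051290
  y ← -0.190924 + (0.41/6)·(k1 + 2k2 + 2k3 + k4) = 0.185627
y(1.82) ≈ 0.1856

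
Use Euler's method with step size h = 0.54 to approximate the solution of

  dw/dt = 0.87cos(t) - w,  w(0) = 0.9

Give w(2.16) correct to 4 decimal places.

0.2500

Euler: w_{n+1} = w_n + h·f(t_n, w_n).
t=0.000000, w=0.900000: f=-0.030000 → w ← 0.900000 + 0.54·(-0.030000) = 0.883800
t=0.540000, w=0.883800: f=-0.137593 → w ← 0.883800 + 0.54·(-0.137593) = 0.809500
t=1.080000, w=0.809500: f=-0.399444 → w ← 0.809500 + 0.54·(-0.399444) = 0.593800
t=1.620000, w=0.593800: f=-0.636590 → w ← 0.593800 + 0.54·(-0.636590) = 0.250041
w(2.16) ≈ 0.2500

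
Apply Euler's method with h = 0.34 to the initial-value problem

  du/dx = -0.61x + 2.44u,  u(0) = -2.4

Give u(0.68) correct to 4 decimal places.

Euler: u_{n+1} = u_n + h·f(x_n, u_n).
x=0.000000, u=-2.400000: f=-5.856000 → u ← -2.400000 + 0.34·(-5.856000) = -4.391040
x=0.340000, u=-4.391040: f=-10.921538 → u ← -4.391040 + 0.34·(-10.921538) = -8.104363
u(0.68) ≈ -8.1044

-8.1044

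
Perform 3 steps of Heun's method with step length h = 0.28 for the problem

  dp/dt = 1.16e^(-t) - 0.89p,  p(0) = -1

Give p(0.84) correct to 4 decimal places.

Heun: k1 = f(t_n, p_n); k2 = f(t_n + h, p_n + h·k1); p_{n+1} = p_n + (h/2)·(k1 + k2).
t=0.000000, p=-1.000000:
  k1 = f(0.000000, -1.000000) = 2.050000
  k2 = f(0.280000, -0.426000) = 1.255849
  p ← -1.000000 + (0.28/2)·(2.050000 + 1.255849) = -0.537181
t=0.280000, p=-0.537181:
  k1 = f(0.280000, -0.537181) = 1.354800
  k2 = f(0.560000, -0.157837) = 0.803077
  p ← -0.537181 + (0.28/2)·(1.354800 + 0.803077) = -0.235078
t=0.560000, p=-0.235078:
  k1 = f(0.560000, -0.235078) = 0.871822
  k2 = f(0.840000, 0.009032) = 0.492746
  p ← -0.235078 + (0.28/2)·(0.871822 + 0.492746) = -0.044039
p(0.84) ≈ -0.0440

-0.0440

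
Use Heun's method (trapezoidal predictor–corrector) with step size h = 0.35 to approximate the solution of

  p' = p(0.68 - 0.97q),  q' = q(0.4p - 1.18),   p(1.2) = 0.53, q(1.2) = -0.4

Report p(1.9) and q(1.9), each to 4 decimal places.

Heun on (p,q): k1 = f(s_n, state_n); k2 = f(s_n + h, state_n + h·k1); state_{n+1} = state_n + (h/2)·(k1 + k2).
1.200000: (0.530000, -0.400000)
  k1 = (0.566040, 0.387200)
  predictor → (0.728114, -0.264480)
  k2 = (0.681912, 0.235058)
  → (0.748392, -0.291105)
1.550000: (0.748392, -0.291105)
  k1 = (0.720231, 0.256360)
  predictor → (1.000472, -0.201379)
  k2 = (0.875751, 0.157038)
  → (1.027688, -0.218760)
(p(1.9), q(1.9)) ≈ (1.0277, -0.2188)

1.0277, -0.2188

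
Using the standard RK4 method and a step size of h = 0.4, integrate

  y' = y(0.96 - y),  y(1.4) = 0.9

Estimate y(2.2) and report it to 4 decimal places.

0.9312

RK4: k1 = f(s_n, y_n); k2 = f(s_n + h/2, y_n + (h/2)·k1); k3 = f(s_n + h/2, y_n + (h/2)·k2); k4 = f(s_n + h, y_n + h·k3); y_{n+1} = y_n + (h/6)·(k1 + 2k2 + 2k3 + k4).
s=1.400000, y=0.900000:
  k1 = f(1.400000, 0.900000) = 0.054000
  k2 = f(1.600000, 0.910800) = 0.044811
  k3 = f(1.600000, 0.908962) = 0.046391
  k4 = f(1.800000, 0.918557) = 0.038068
  y ← 0.900000 + (0.4/6)·(k1 + 2k2 + 2k3 + k4) = 0.918298
s=1.800000, y=0.918298:
  k1 = f(1.800000, 0.918298) = 0.038295
  k2 = f(2.000000, 0.925957) = 0.031522
  k3 = f(2.000000, 0.924603) = 0.032728
  k4 = f(2.200000, 0.931390) = 0.026647
  y ← 0.918298 + (0.4/6)·(k1 + 2k2 + 2k3 + k4) = 0.931194
y(2.2) ≈ 0.9312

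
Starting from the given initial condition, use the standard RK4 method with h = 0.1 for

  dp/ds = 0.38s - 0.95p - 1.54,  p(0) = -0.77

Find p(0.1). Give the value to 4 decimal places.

-0.8453

RK4: k1 = f(s_n, p_n); k2 = f(s_n + h/2, p_n + (h/2)·k1); k3 = f(s_n + h/2, p_n + (h/2)·k2); k4 = f(s_n + h, p_n + h·k3); p_{n+1} = p_n + (h/6)·(k1 + 2k2 + 2k3 + k4).
s=0.000000, p=-0.770000:
  k1 = f(0.000000, -0.770000) = -0.808500
  k2 = f(0.050000, -0.810425) = -0.751096
  k3 = f(0.050000, -0.807555) = -0.753823
  k4 = f(0.100000, -0.845382) = -0.698887
  p ← -0.770000 + (0.1/6)·(k1 + 2k2 + 2k3 + k4) = -0.845287
p(0.1) ≈ -0.8453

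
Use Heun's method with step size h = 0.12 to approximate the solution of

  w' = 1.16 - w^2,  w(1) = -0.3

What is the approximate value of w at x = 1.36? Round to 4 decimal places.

0.1079

Heun: k1 = f(x_n, w_n); k2 = f(x_n + h, w_n + h·k1); w_{n+1} = w_n + (h/2)·(k1 + k2).
x=1.000000, w=-0.300000:
  k1 = f(1.000000, -0.300000) = 1.070000
  k2 = f(1.120000, -0.171600) = 1.130553
  w ← -0.300000 + (0.12/2)·(1.070000 + 1.130553) = -0.167967
x=1.120000, w=-0.167967:
  k1 = f(1.120000, -0.167967) = 1.131787
  k2 = f(1.240000, -0.032152) = 1.158966
  w ← -0.167967 + (0.12/2)·(1.131787 + 1.158966) = -0.030522
x=1.240000, w=-0.030522:
  k1 = f(1.240000, -0.030522) = 1.159068
  k2 = f(1.360000, 0.108567) = 1.148213
  w ← -0.030522 + (0.12/2)·(1.159068 + 1.148213) = 0.107915
w(1.36) ≈ 0.1079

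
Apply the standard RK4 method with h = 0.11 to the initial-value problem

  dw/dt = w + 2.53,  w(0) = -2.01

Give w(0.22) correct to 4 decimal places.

RK4: k1 = f(t_n, w_n); k2 = f(t_n + h/2, w_n + (h/2)·k1); k3 = f(t_n + h/2, w_n + (h/2)·k2); k4 = f(t_n + h, w_n + h·k3); w_{n+1} = w_n + (h/6)·(k1 + 2k2 + 2k3 + k4).
t=0.000000, w=-2.010000:
  k1 = f(0.000000, -2.010000) = 0.520000
  k2 = f(0.055000, -1.981400) = 0.548600
  k3 = f(0.055000, -1.979827) = 0.550173
  k4 = f(0.110000, -1.949481) = 0.580519
  w ← -2.010000 + (0.11/6)·(k1 + 2k2 + 2k3 + k4) = -1.949535
t=0.110000, w=-1.949535:
  k1 = f(0.110000, -1.949535) = 0.580465
  k2 = f(0.165000, -1.917610) = 0.612390
  k3 = f(0.165000, -1.915854) = 0.614146
  k4 = f(0.220000, -1.881979) = 0.648021
  w ← -1.949535 + (0.11/6)·(k1 + 2k2 + 2k3 + k4) = -1.882040
w(0.22) ≈ -1.8820

-1.8820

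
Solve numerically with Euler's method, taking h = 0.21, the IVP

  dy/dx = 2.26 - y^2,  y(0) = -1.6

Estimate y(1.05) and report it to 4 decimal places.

-2.8918

Euler: y_{n+1} = y_n + h·f(x_n, y_n).
x=0.000000, y=-1.600000: f=-0.300000 → y ← -1.600000 + 0.21·(-0.300000) = -1.663000
x=0.210000, y=-1.663000: f=-0.505569 → y ← -1.663000 + 0.21·(-0.505569) = -1.769169
x=0.420000, y=-1.769169: f=-0.869961 → y ← -1.769169 + 0.21·(-0.869961) = -1.951861
x=0.630000, y=-1.951861: f=-1.549762 → y ← -1.951861 + 0.21·(-1.549762) = -2.277311
x=0.840000, y=-2.277311: f=-2.926147 → y ← -2.277311 + 0.21·(-2.926147) = -2.891802
y(1.05) ≈ -2.8918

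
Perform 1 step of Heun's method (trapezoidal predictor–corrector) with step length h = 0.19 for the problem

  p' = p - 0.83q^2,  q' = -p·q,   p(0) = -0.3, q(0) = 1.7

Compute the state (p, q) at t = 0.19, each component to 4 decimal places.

-0.8882, 1.8872

Heun on (p,q): k1 = f(t_n, state_n); k2 = f(t_n + h, state_n + h·k1); state_{n+1} = state_n + (h/2)·(k1 + k2).
0.000000: (-0.300000, 1.700000)
  k1 = (-2.698700, 0.510000)
  predictor → (-0.812753, 1.796900)
  k2 = (-3.492698, 1.460436)
  → (-0.888183, 1.887191)
(p(0.19), q(0.19)) ≈ (-0.8882, 1.8872)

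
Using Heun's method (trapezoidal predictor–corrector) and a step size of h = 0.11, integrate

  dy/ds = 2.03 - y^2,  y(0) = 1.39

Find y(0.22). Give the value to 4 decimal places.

Heun: k1 = f(s_n, y_n); k2 = f(s_n + h, y_n + h·k1); y_{n+1} = y_n + (h/2)·(k1 + k2).
s=0.000000, y=1.390000:
  k1 = f(0.000000, 1.390000) = 0.097900
  k2 = f(0.110000, 1.400769) = 0.067846
  y ← 1.390000 + (0.11/2)·(0.097900 + 0.067846) = 1.399116
s=0.110000, y=1.399116:
  k1 = f(0.110000, 1.399116) = 0.072474
  k2 = f(0.220000, 1.407088) = 0.050103
  y ← 1.399116 + (0.11/2)·(0.072474 + 0.050103) = 1.405858
y(0.22) ≈ 1.4059

1.4059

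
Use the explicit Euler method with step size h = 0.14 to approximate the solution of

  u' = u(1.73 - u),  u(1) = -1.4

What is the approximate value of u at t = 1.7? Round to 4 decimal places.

-26.6560

Euler: u_{n+1} = u_n + h·f(t_n, u_n).
t=1.000000, u=-1.400000: f=-4.382000 → u ← -1.400000 + 0.14·(-4.382000) = -2.013480
t=1.140000, u=-2.013480: f=-7.537422 → u ← -2.013480 + 0.14·(-7.537422) = -3.068719
t=1.280000, u=-3.068719: f=-14.725921 → u ← -3.068719 + 0.14·(-14.725921) = -5.130348
t=1.420000, u=-5.130348: f=-35.195973 → u ← -5.130348 + 0.14·(-35.195973) = -10.057784
t=1.560000, u=-10.057784: f=-118.558990 → u ← -10.057784 + 0.14·(-118.558990) = -26.656043
u(1.7) ≈ -26.6560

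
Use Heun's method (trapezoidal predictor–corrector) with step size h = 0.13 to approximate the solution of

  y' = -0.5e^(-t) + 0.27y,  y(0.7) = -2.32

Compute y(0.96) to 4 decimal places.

-2.5478

Heun: k1 = f(t_n, y_n); k2 = f(t_n + h, y_n + h·k1); y_{n+1} = y_n + (h/2)·(k1 + k2).
t=0.700000, y=-2.320000:
  k1 = f(0.700000, -2.320000) = -0.874693
  k2 = f(0.830000, -2.433710) = -0.875126
  y ← -2.320000 + (0.13/2)·(-0.874693 + (-0.875126)) = -2.433738
t=0.830000, y=-2.433738:
  k1 = f(0.830000, -2.433738) = -0.875134
  k2 = f(0.960000, -2.547506) = -0.879273
  y ← -2.433738 + (0.13/2)·(-0.875134 + (-0.879273)) = -2.547775
y(0.96) ≈ -2.5478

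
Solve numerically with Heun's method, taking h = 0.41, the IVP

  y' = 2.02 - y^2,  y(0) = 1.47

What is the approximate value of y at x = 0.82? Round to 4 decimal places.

Heun: k1 = f(x_n, y_n); k2 = f(x_n + h, y_n + h·k1); y_{n+1} = y_n + (h/2)·(k1 + k2).
x=0.000000, y=1.470000:
  k1 = f(0.000000, 1.470000) = -0.140900
  k2 = f(0.410000, 1.412231) = 0.025604
  y ← 1.470000 + (0.41/2)·(-0.140900 + 0.025604) = 1.446364
x=0.410000, y=1.446364:
  k1 = f(0.410000, 1.446364) = -0.071970
  k2 = f(0.820000, 1.416857) = 0.012517
  y ← 1.446364 + (0.41/2)·(-0.071970 + 0.012517) = 1.434176
y(0.82) ≈ 1.4342

1.4342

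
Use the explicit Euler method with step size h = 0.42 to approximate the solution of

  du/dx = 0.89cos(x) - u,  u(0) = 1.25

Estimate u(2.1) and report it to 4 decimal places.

Euler: u_{n+1} = u_n + h·f(x_n, u_n).
x=0.000000, u=1.250000: f=-0.360000 → u ← 1.250000 + 0.42·(-0.360000) = 1.098800
x=0.420000, u=1.098800: f=-0.286151 → u ← 1.098800 + 0.42·(-0.286151) = 0.978617
x=0.840000, u=0.978617: f=-0.384575 → u ← 0.978617 + 0.42·(-0.384575) = 0.817095
x=1.260000, u=0.817095: f=-0.544918 → u ← 0.817095 + 0.42·(-0.544918) = 0.588230
x=1.680000, u=0.588230: f=-0.685228 → u ← 0.588230 + 0.42·(-0.685228) = 0.300434
u(2.1) ≈ 0.3004

0.3004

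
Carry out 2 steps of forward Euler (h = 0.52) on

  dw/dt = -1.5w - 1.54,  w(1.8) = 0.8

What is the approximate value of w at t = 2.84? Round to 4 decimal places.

-0.9383

Euler: w_{n+1} = w_n + h·f(t_n, w_n).
t=1.800000, w=0.800000: f=-2.740000 → w ← 0.800000 + 0.52·(-2.740000) = -0.624800
t=2.320000, w=-0.624800: f=-0.602800 → w ← -0.624800 + 0.52·(-0.602800) = -0.938256
w(2.84) ≈ -0.9383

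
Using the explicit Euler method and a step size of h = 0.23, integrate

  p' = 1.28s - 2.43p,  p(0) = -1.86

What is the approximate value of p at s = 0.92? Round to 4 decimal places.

Euler: p_{n+1} = p_n + h·f(s_n, p_n).
s=0.000000, p=-1.860000: f=4.519800 → p ← -1.860000 + 0.23·4.519800 = -0.820446
s=0.230000, p=-0.820446: f=2.288084 → p ← -0.820446 + 0.23·2.288084 = -0.294187
s=0.460000, p=-0.294187: f=1.303674 → p ← -0.294187 + 0.23·1.303674 = 0.005658
s=0.690000, p=0.005658: f=0.869450 → p ← 0.005658 + 0.23·0.869450 = 0.205632
p(0.92) ≈ 0.2056

0.2056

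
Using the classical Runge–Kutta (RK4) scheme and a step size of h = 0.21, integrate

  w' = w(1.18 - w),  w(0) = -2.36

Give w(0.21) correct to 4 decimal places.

-6.7376

RK4: k1 = f(s_n, w_n); k2 = f(s_n + h/2, w_n + (h/2)·k1); k3 = f(s_n + h/2, w_n + (h/2)·k2); k4 = f(s_n + h, w_n + h·k3); w_{n+1} = w_n + (h/6)·(k1 + 2k2 + 2k3 + k4).
s=0.000000, w=-2.360000:
  k1 = f(0.000000, -2.360000) = -8.354400
  k2 = f(0.105000, -3.237212) = -14.299452
  k3 = f(0.105000, -3.861442) = -19.467240
  k4 = f(0.210000, -6.448120) = -49.187038
  w ← -2.360000 + (0.21/6)·(k1 + 2k2 + 2k3 + k4) = -6.737619
w(0.21) ≈ -6.7376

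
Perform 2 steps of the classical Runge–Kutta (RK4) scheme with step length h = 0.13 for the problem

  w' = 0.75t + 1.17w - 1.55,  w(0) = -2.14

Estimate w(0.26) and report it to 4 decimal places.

-3.3437

RK4: k1 = f(t_n, w_n); k2 = f(t_n + h/2, w_n + (h/2)·k1); k3 = f(t_n + h/2, w_n + (h/2)·k2); k4 = f(t_n + h, w_n + h·k3); w_{n+1} = w_n + (h/6)·(k1 + 2k2 + 2k3 + k4).
t=0.000000, w=-2.140000:
  k1 = f(0.000000, -2.140000) = -4.053800
  k2 = f(0.065000, -2.403497) = -4.313341
  k3 = f(0.065000, -2.420367) = -4.333080
  k4 = f(0.130000, -2.703300) = -4.615361
  w ← -2.140000 + (0.13/6)·(k1 + 2k2 + 2k3 + k4) = -2.702510
t=0.130000, w=-2.702510:
  k1 = f(0.130000, -2.702510) = -4.614437
  k2 = f(0.195000, -3.002448) = -4.916615
  k3 = f(0.195000, -3.022090) = -4.939595
  k4 = f(0.260000, -3.344657) = -5.268249
  w ← -2.702510 + (0.13/6)·(k1 + 2k2 + 2k3 + k4) = -3.343737
w(0.26) ≈ -3.3437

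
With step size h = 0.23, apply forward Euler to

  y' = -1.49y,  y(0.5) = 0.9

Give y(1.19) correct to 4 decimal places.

0.2556

Euler: y_{n+1} = y_n + h·f(t_n, y_n).
t=0.500000, y=0.900000: f=-1.341000 → y ← 0.900000 + 0.23·(-1.341000) = 0.591570
t=0.730000, y=0.591570: f=-0.881439 → y ← 0.591570 + 0.23·(-0.881439) = 0.388839
t=0.960000, y=0.388839: f=-0.579370 → y ← 0.388839 + 0.23·(-0.579370) = 0.255584
y(1.19) ≈ 0.2556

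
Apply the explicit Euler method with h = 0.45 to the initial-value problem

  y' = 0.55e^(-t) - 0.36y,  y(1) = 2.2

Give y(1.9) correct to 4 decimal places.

1.6793

Euler: y_{n+1} = y_n + h·f(t_n, y_n).
t=1.000000, y=2.200000: f=-0.589666 → y ← 2.200000 + 0.45·(-0.589666) = 1.934650
t=1.450000, y=1.934650: f=-0.567460 → y ← 1.934650 + 0.45·(-0.567460) = 1.679293
y(1.9) ≈ 1.6793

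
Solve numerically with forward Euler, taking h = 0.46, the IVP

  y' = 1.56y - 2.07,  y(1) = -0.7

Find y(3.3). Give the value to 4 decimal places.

-28.9734

Euler: y_{n+1} = y_n + h·f(t_n, y_n).
t=1.000000, y=-0.700000: f=-3.162000 → y ← -0.700000 + 0.46·(-3.162000) = -2.154520
t=1.460000, y=-2.154520: f=-5.431051 → y ← -2.154520 + 0.46·(-5.431051) = -4.652804
t=1.920000, y=-4.652804: f=-9.328374 → y ← -4.652804 + 0.46·(-9.328374) = -8.943855
t=2.380000, y=-8.943855: f=-16.022414 → y ← -8.943855 + 0.46·(-16.022414) = -16.314166
t=2.840000, y=-16.314166: f=-27.520099 → y ← -16.314166 + 0.46·(-27.520099) = -28.973412
y(3.3) ≈ -28.9734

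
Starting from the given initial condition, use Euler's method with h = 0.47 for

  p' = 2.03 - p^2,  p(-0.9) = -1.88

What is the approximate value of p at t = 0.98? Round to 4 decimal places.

-113.2015

Euler: p_{n+1} = p_n + h·f(t_n, p_n).
t=-0.900000, p=-1.880000: f=-1.504400 → p ← -1.880000 + 0.47·(-1.504400) = -2.587068
t=-0.430000, p=-2.587068: f=-4.662921 → p ← -2.587068 + 0.47·(-4.662921) = -4.778641
t=0.040000, p=-4.778641: f=-20.805408 → p ← -4.778641 + 0.47·(-20.805408) = -14.557182
t=0.510000, p=-14.557182: f=-209.881562 → p ← -14.557182 + 0.47·(-209.881562) = -113.201516
p(0.98) ≈ -113.2015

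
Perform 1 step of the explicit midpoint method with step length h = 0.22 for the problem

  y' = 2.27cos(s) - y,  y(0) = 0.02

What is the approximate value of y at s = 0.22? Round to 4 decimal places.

Midpoint: k1 = f(s_n, y_n); k2 = f(s_n + h/2, y_n + (h/2)·k1); y_{n+1} = y_n + h·k2.
s=0.000000, y=0.020000:
  k1 = f(0.000000, 0.020000) = 2.250000
  k2 = f(0.110000, 0.267500) = 1.988780
  y ← 0.020000 + 0.22·1.988780 = 0.457532
y(0.22) ≈ 0.4575

0.4575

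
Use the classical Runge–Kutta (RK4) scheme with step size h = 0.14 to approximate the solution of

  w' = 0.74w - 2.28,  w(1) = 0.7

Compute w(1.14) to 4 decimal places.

RK4: k1 = f(x_n, w_n); k2 = f(x_n + h/2, w_n + (h/2)·k1); k3 = f(x_n + h/2, w_n + (h/2)·k2); k4 = f(x_n + h, w_n + h·k3); w_{n+1} = w_n + (h/6)·(k1 + 2k2 + 2k3 + k4).
x=1.000000, w=0.700000:
  k1 = f(1.000000, 0.700000) = -1.762000
  k2 = f(1.070000, 0.576660) = -1.853272
  k3 = f(1.070000, 0.570271) = -1.857999
  k4 = f(1.140000, 0.439880) = -1.954489
  w ← 0.700000 + (0.14/6)·(k1 + 2k2 + 2k3 + k4) = 0.440089
w(1.14) ≈ 0.4401

0.4401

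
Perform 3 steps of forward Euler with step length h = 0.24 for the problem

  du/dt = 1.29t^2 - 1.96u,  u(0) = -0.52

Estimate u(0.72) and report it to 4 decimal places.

Euler: u_{n+1} = u_n + h·f(t_n, u_n).
t=0.000000, u=-0.520000: f=1.019200 → u ← -0.520000 + 0.24·1.019200 = -0.275392
t=0.240000, u=-0.275392: f=0.614072 → u ← -0.275392 + 0.24·0.614072 = -0.128015
t=0.480000, u=-0.128015: f=0.548125 → u ← -0.128015 + 0.24·0.548125 = 0.003535
u(0.72) ≈ 0.0035

0.0035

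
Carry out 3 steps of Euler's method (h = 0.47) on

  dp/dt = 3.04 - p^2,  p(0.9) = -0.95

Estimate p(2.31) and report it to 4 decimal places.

Euler: p_{n+1} = p_n + h·f(t_n, p_n).
t=0.900000, p=-0.950000: f=2.137500 → p ← -0.950000 + 0.47·2.137500 = 0.054625
t=1.370000, p=0.054625: f=3.037016 → p ← 0.054625 + 0.47·3.037016 = 1.482023
t=1.840000, p=1.482023: f=0.843609 → p ← 1.482023 + 0.47·0.843609 = 1.878519
p(2.31) ≈ 1.8785

1.8785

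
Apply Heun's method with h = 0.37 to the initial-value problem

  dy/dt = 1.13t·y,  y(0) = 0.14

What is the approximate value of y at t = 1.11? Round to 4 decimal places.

0.2763

Heun: k1 = f(t_n, y_n); k2 = f(t_n + h, y_n + h·k1); y_{n+1} = y_n + (h/2)·(k1 + k2).
t=0.000000, y=0.140000:
  k1 = f(0.000000, 0.140000) = 0.000000
  k2 = f(0.370000, 0.140000) = 0.058534
  y ← 0.140000 + (0.37/2)·(0.000000 + 0.058534) = 0.150829
t=0.370000, y=0.150829:
  k1 = f(0.370000, 0.150829) = 0.063062
  k2 = f(0.740000, 0.174162) = 0.145634
  y ← 0.150829 + (0.37/2)·(0.063062 + 0.145634) = 0.189437
t=0.740000, y=0.189437:
  k1 = f(0.740000, 0.189437) = 0.158408
  k2 = f(1.110000, 0.248048) = 0.311127
  y ← 0.189437 + (0.37/2)·(0.158408 + 0.311127) = 0.276301
y(1.11) ≈ 0.2763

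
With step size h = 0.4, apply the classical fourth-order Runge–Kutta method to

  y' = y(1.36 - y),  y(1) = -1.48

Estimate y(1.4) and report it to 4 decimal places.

-9.0264

RK4: k1 = f(t_n, y_n); k2 = f(t_n + h/2, y_n + (h/2)·k1); k3 = f(t_n + h/2, y_n + (h/2)·k2); k4 = f(t_n + h, y_n + h·k3); y_{n+1} = y_n + (h/6)·(k1 + 2k2 + 2k3 + k4).
t=1.000000, y=-1.480000:
  k1 = f(1.000000, -1.480000) = -4.203200
  k2 = f(1.200000, -2.320640) = -8.541440
  k3 = f(1.200000, -3.188288) = -14.501253
  k4 = f(1.400000, -7.280501) = -62.907177
  y ← -1.480000 + (0.4/6)·(k1 + 2k2 + 2k3 + k4) = -9.026384
y(1.4) ≈ -9.0264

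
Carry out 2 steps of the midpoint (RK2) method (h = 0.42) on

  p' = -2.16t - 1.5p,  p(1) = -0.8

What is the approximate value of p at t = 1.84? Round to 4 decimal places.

-1.7930

Midpoint: k1 = f(t_n, p_n); k2 = f(t_n + h/2, p_n + (h/2)·k1); p_{n+1} = p_n + h·k2.
t=1.000000, p=-0.800000:
  k1 = f(1.000000, -0.800000) = -0.960000
  k2 = f(1.210000, -1.001600) = -1.111200
  p ← -0.800000 + 0.42·(-1.111200) = -1.266704
t=1.420000, p=-1.266704:
  k1 = f(1.420000, -1.266704) = -1.167144
  k2 = f(1.630000, -1.511804) = -1.253094
  p ← -1.266704 + 0.42·(-1.253094) = -1.793003
p(1.84) ≈ -1.7930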